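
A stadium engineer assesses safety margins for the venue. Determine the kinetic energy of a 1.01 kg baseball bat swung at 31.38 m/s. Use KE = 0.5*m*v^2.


KE = 0.5 * m * v^2
KE = 0.5 * 1.01 * 31.38^2
KE = 0.5 * 1.01 * 984.7044 = 497.2757 J

497.2757 J


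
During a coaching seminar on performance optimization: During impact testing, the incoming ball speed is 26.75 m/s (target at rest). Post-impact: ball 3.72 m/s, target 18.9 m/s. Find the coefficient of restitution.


e = (v2_after - v1_after) / (v1_before - v2_before)
Numerator = 18.9 - 3.72 = 15.18
Denominator = 26.75 - 0 = 26.75
e = 15.18 / 26.75 = 0.5675

0.5675


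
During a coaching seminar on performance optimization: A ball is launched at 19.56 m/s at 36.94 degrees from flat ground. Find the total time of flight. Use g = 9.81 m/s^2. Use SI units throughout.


T = 2*v*sin(theta)/g
sin(theta) = sin(36.94 deg) = 0.601
T = 2*19.56*0.601 / 9.81
T = 23.5103 / 9.81 = 2.3966 s

2.3966 s


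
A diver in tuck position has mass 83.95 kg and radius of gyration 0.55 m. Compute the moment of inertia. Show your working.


I = m * k^2
I = 83.95 * 0.55^2
I = 83.95 * 0.3025 = 25.3949 kg*m^2

25.3949 kg*m^2


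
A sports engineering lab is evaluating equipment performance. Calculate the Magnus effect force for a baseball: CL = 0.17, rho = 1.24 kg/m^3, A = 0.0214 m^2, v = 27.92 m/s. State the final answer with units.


FM = 0.5 * CL * rho * A * v^2
FM = 0.5 * 0.17 * 1.24 * 0.0214 * 27.92^2
v^2 = 779.5264
FM = 0.5 * 0.17 * 1.24 * 0.0214 * 779.5264 = 1.7583 N

1.7583 N


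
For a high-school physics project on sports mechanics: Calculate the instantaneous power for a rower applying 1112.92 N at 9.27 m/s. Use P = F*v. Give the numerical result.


P = F * v
P = 1112.92 * 9.27
P = 10316.7684 W

10316.7684 W


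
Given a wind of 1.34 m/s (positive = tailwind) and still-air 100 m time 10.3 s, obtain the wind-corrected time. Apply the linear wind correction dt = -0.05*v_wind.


dt = -0.05 * v_wind = -0.05 * 1.34 = -0.067 s
t_corrected = t_still + dt = 10.3 + (-0.067)
t_corrected = 10.233 s

10.233 s


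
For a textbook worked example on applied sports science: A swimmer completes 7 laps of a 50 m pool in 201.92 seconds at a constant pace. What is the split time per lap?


Split time = total_time / n_laps = 201.92 / 7
Split time = 28.8457 s per lap

28.8457 s


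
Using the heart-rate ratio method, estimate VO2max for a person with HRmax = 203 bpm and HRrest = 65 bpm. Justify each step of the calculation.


VO2max = 15.3 * HRmax / HRrest
VO2max = 15.3 * 203 / 65
VO2max = 3105.9 / 65 = 47.7831 mL/kg/min

47.7831 mL/kg/min


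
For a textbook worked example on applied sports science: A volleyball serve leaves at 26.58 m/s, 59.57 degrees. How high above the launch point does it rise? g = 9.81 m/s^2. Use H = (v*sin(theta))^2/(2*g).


H = (v*sin(theta))^2 / (2*g)
vy = v*sin(theta) = 26.58 * sin(59.57 deg) = 22.9186 m/s
H = vy^2 / (2*g) = 525.2607 / (2*9.81)
H = 525.2607 / 19.62 = 26.7717 m

26.7717 m


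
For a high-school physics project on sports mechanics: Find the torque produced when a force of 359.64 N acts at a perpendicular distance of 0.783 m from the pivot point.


tau = F * d
tau = 359.64 * 0.783
tau = 281.5981 N*m

281.5981 N*m


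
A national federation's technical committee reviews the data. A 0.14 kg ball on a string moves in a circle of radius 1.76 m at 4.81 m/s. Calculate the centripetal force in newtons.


Fc = m * v^2 / r
v^2 = 4.81^2 = 23.1361
Fc = 0.14 * 23.1361 / 1.76
Fc = 3.2391 / 1.76 = 1.8404 N

1.8404 N


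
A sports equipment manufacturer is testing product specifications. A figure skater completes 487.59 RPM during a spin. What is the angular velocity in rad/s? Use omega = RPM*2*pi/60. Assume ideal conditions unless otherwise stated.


omega = RPM * 2 * pi / 60
omega = 487.59 * 2 * 3.14159 / 60
omega = 3063.6183 / 60 = 51.0603 rad/s

51.0603 rad/s


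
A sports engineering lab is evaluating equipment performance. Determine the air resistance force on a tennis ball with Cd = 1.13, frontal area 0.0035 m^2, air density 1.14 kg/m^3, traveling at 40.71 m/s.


Fd = 0.5 * Cd * rho * A * v^2
Fd = 0.5 * 1.13 * 1.14 * 0.0035 * 40.71^2
v^2 = 1657.3041
Fd = 0.5 * 1.13 * 1.14 * 0.0035 * 1657.3041 = 3.7361 N

3.7361 N


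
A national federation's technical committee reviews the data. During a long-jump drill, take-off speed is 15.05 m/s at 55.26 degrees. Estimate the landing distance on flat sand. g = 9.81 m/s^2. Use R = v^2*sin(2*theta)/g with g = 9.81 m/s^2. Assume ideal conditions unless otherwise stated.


R = v^2 * sin(2*theta) / g
Convert angle to radians: theta = 55.26 deg = 0.9645 rad
sin(2*theta) = sin(1.9289) = 0.9365
R = 15.05^2 * 0.9365 / 9.81
R = 226.5025 * 0.9365 / 9.81 = 21.6239 m

21.6239 m


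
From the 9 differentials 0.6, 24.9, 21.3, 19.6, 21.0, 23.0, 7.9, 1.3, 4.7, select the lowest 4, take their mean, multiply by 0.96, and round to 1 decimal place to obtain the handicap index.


All differentials: 0.6, 24.9, 21.3, 19.6, 21.0, 23.0, 7.9, 1.3, 4.7
Sorted: 0.6, 1.3, 4.7, 7.9, 19.6, 21.0, 21.3, 23.0, 24.9
Best 4: 0.6, 1.3, 4.7, 7.9
Average of best = 14.5 / 4 = 3.625
Raw index = 3.625 * 0.96 = 3.48
Handicap index = round(3.48, 1) = 3.5

3.5


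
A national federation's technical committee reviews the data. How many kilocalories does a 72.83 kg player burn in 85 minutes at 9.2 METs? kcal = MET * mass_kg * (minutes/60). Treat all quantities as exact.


kcal = MET * mass * time_hr
Convert time: 85 min = 1.4167 hr
kcal = 9.2 * 72.83 * 1.4167
kcal = 949.2177 kcal

949.2177 kcal


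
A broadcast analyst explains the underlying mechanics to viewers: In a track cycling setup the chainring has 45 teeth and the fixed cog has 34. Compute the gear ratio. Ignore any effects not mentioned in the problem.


GR = front_teeth / rear_teeth
GR = 45 / 34
GR = 1.3235

1.3235


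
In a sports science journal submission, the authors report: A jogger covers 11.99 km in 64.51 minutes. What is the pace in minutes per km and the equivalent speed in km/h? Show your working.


Pace = time / distance = 64.51 min / 11.99 km = 5.3803 min/km
Speed = distance / time_in_hours = 11.99 / 1.0752 hr
Speed = 11.1518 km/h

5.3803 min/km, 11.1518 km/h


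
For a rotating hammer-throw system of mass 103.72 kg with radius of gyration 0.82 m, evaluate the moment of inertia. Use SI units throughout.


I = m * k^2
I = 103.72 * 0.82^2
I = 103.72 * 0.6724 = 69.7413 kg*m^2

69.7413 kg*m^2


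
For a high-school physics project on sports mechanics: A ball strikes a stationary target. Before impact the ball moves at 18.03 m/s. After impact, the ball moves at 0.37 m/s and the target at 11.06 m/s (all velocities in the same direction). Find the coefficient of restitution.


e = (v2_after - v1_after) / (v1_before - v2_before)
Numerator = 11.06 - 0.37 = 10.69
Denominator = 18.03 - 0 = 18.03
e = 10.69 / 18.03 = 0.5929

0.5929


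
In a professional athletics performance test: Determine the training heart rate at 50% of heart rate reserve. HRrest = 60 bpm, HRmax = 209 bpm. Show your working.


Target = HRrest + pct*(HRmax - HRrest)
Heart rate reserve = HRmax - HRrest = 209 - 60 = 149 bpm
Fraction = 50% = 0.5
Target = 60 + 0.5 * 149
Target = 60 + 74.5 = 134.5 bpm

134.5 bpm


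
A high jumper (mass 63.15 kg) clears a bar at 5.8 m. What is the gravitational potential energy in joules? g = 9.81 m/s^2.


PE = m * g * h
PE = 63.15 * 9.81 * 5.8
PE = 619.5015 * 5.8 = 3593.1087 J

3593.1087 J


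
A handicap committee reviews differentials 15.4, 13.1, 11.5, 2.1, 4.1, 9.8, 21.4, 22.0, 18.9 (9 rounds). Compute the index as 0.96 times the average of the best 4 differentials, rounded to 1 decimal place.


All differentials: 15.4, 13.1, 11.5, 2.1, 4.1, 9.8, 21.4, 22.0, 18.9
Sorted: 2.1, 4.1, 9.8, 11.5, 13.1, 15.4, 18.9, 21.4, 22.0
Best 4: 2.1, 4.1, 9.8, 11.5
Average of best = 27.5 / 4 = 6.875
Raw index = 6.875 * 0.96 = 6.6
Handicap index = round(6.6, 1) = 6.6

6.6


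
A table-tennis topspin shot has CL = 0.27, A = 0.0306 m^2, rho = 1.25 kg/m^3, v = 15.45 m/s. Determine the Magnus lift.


FM = 0.5 * CL * rho * A * v^2
FM = 0.5 * 0.27 * 1.25 * 0.0306 * 15.45^2
v^2 = 238.7025
FM = 0.5 * 0.27 * 1.25 * 0.0306 * 238.7025 = 1.2326 N

1.2326 N


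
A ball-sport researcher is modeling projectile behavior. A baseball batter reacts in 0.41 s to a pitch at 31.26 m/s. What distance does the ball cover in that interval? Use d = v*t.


d = v * t
d = 31.26 * 0.41
d = 12.8166 m

12.8166 m


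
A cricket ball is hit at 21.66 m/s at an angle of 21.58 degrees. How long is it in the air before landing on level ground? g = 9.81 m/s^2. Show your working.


T = 2*v*sin(theta)/g
sin(theta) = sin(21.58 deg) = 0.3678
T = 2*21.66*0.3678 / 9.81
T = 15.9331 / 9.81 = 1.6242 s

1.6242 s


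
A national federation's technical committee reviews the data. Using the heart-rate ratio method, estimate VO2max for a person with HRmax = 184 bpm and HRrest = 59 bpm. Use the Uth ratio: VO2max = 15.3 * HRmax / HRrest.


VO2max = 15.3 * HRmax / HRrest
VO2max = 15.3 * 184 / 59
VO2max = 2815.2 / 59 = 47.7153 mL/kg/min

47.7153 mL/kg/min


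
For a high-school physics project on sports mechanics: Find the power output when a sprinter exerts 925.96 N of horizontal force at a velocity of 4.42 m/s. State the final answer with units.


P = F * v
P = 925.96 * 4.42
P = 4092.7432 W

4092.7432 W


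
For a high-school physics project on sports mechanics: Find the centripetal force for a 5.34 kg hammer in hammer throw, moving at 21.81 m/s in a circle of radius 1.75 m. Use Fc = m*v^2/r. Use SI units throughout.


Fc = m * v^2 / r
v^2 = 21.81^2 = 475.6761
Fc = 5.34 * 475.6761 / 1.75
Fc = 2540.1104 / 1.75 = 1451.4916 N

1451.4916 N


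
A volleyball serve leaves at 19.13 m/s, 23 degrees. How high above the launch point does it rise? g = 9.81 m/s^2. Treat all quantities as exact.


H = (v*sin(theta))^2 / (2*g)
vy = v*sin(theta) = 19.13 * sin(23 deg) = 7.4747 m/s
H = vy^2 / (2*g) = 55.8709 / (2*9.81)
H = 55.8709 / 19.62 = 2.8477 m

2.8477 m


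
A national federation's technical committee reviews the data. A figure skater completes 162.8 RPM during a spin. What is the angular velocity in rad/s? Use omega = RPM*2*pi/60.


omega = RPM * 2 * pi / 60
omega = 162.8 * 2 * 3.14159 / 60
omega = 1022.9026 / 60 = 17.0484 rad/s

17.0484 rad/s


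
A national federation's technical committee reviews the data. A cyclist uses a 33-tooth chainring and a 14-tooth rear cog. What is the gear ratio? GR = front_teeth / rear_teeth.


GR = front_teeth / rear_teeth
GR = 33 / 14
GR = 2.3571

2.3571


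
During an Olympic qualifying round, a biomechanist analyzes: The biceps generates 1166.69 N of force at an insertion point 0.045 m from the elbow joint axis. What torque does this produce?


tau = F * d
tau = 1166.69 * 0.045
tau = 52.501 N*m

52.501 N*m


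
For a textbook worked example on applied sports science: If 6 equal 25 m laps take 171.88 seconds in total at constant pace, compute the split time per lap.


Split time = total_time / n_laps = 171.88 / 6
Split time = 28.6467 s per lap

28.6467 s


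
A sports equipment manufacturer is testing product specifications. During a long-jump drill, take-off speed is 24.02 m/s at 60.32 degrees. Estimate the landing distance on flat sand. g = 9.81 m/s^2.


R = v^2 * sin(2*theta) / g
Convert angle to radians: theta = 60.32 deg = 1.0528 rad
sin(2*theta) = sin(2.1056) = 0.8604
R = 24.02^2 * 0.8604 / 9.81
R = 576.9604 * 0.8604 / 9.81 = 50.6023 m

50.6023 m


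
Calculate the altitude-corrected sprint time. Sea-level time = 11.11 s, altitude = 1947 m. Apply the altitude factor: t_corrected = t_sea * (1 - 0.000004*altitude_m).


Correction factor = 1 - 0.000004 * 1947 = 0.992212
t_corrected = t_sea * factor = 11.11 * 0.992212
t_corrected = 11.0235 s

11.0235 s


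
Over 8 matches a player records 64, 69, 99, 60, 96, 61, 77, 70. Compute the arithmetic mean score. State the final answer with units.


Average = sum / n
Sum = 596
Average = 596 / 8 = 74.5

74.5


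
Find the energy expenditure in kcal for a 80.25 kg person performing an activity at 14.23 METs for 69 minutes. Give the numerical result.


kcal = MET * mass * time_hr
Convert time: 69 min = 1.15 hr
kcal = 14.23 * 80.25 * 1.15
kcal = 1313.2511 kcal

1313.2511 kcal


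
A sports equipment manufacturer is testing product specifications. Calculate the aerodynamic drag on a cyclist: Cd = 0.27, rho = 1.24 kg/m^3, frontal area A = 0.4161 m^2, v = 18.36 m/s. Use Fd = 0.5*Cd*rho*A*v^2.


Fd = 0.5 * Cd * rho * A * v^2
Fd = 0.5 * 0.27 * 1.24 * 0.4161 * 18.36^2
v^2 = 337.0896
Fd = 0.5 * 0.27 * 1.24 * 0.4161 * 337.0896 = 23.48 N

23.48 N


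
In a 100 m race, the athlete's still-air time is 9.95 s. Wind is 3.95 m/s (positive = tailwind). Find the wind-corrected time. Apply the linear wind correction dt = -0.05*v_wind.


dt = -0.05 * v_wind = -0.05 * 3.95 = -0.1975 s
t_corrected = t_still + dt = 9.95 + (-0.1975)
t_corrected = 9.7525 s

9.7525 s


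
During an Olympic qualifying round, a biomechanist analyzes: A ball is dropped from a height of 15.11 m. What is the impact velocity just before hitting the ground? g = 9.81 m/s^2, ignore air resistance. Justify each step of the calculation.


v = sqrt(2 * g * h)
v = sqrt(2 * 9.81 * 15.11)
v = sqrt(296.4582) = 17.218 m/s

17.218 m/s


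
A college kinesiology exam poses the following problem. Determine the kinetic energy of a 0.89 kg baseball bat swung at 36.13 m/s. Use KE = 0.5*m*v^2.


KE = 0.5 * m * v^2
KE = 0.5 * 0.89 * 36.13^2
KE = 0.5 * 0.89 * 1305.3769 = 580.8927 J

580.8927 J


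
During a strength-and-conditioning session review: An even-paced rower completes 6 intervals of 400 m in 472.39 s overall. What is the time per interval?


Split time = total_time / n_laps = 472.39 / 6
Split time = 78.7317 s per lap

78.7317 s


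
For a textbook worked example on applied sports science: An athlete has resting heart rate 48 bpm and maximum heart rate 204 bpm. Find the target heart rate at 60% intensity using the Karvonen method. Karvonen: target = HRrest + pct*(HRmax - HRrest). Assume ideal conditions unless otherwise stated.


Target = HRrest + pct*(HRmax - HRrest)
Heart rate reserve = HRmax - HRrest = 204 - 48 = 156 bpm
Fraction = 60% = 0.6
Target = 48 + 0.6 * 156
Target = 48 + 93.6 = 141.6 bpm

141.6 bpm


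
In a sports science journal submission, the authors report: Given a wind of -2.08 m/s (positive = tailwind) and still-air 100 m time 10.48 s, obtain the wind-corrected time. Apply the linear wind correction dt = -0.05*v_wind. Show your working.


dt = -0.05 * v_wind = -0.05 * -2.08 = 0.104 s
t_corrected = t_still + dt = 10.48 + (0.104)
t_corrected = 10.584 s

10.584 s


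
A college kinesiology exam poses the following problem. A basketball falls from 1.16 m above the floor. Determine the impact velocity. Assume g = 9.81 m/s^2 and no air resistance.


v = sqrt(2 * g * h)
v = sqrt(2 * 9.81 * 1.16)
v = sqrt(22.7592) = 4.7707 m/s

4.7707 m/s


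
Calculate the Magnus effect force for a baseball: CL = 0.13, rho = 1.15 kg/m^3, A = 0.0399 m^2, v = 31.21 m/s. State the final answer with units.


FM = 0.5 * CL * rho * A * v^2
FM = 0.5 * 0.13 * 1.15 * 0.0399 * 31.21^2
v^2 = 974.0641
FM = 0.5 * 0.13 * 1.15 * 0.0399 * 974.0641 = 2.9052 N

2.9052 N


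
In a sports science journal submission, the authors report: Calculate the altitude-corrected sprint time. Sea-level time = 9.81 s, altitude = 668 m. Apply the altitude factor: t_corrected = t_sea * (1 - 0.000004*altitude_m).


Correction factor = 1 - 0.000004 * 668 = 0.997328
t_corrected = t_sea * factor = 9.81 * 0.997328
t_corrected = 9.7838 s

9.7838 s


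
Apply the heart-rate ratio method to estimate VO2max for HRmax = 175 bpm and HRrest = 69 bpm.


VO2max = 15.3 * HRmax / HRrest
VO2max = 15.3 * 175 / 69
VO2max = 2677.5 / 69 = 38.8043 mL/kg/min

38.8043 mL/kg/min


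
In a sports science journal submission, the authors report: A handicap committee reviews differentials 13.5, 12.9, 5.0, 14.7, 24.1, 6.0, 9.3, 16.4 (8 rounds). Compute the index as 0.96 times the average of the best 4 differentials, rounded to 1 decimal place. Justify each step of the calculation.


All differentials: 13.5, 12.9, 5.0, 14.7, 24.1, 6.0, 9.3, 16.4
Sorted: 5.0, 6.0, 9.3, 12.9, 13.5, 14.7, 16.4, 24.1
Best 4: 5.0, 6.0, 9.3, 12.9
Average of best = 33.2 / 4 = 8.3
Raw index = 8.3 * 0.96 = 7.968
Handicap index = round(7.968, 1) = 8.0

8.0


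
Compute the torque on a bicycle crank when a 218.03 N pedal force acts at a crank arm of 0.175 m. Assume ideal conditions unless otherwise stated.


tau = F * d
tau = 218.03 * 0.175
tau = 38.1552 N*m

38.1552 N*m


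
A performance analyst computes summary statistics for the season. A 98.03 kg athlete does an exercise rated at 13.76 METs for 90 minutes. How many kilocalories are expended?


kcal = MET * mass * time_hr
Convert time: 90 min = 1.5 hr
kcal = 13.76 * 98.03 * 1.5
kcal = 2023.3392 kcal

2023.3392 kcal


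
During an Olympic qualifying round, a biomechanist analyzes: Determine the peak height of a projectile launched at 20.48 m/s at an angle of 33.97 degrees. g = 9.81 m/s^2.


H = (v*sin(theta))^2 / (2*g)
vy = v*sin(theta) = 20.48 * sin(33.97 deg) = 11.4434 m/s
H = vy^2 / (2*g) = 130.9509 / (2*9.81)
H = 130.9509 / 19.62 = 6.6744 m

6.6744 m


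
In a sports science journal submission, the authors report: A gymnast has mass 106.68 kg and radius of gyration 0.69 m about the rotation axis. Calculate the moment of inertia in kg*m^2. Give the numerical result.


I = m * k^2
I = 106.68 * 0.69^2
I = 106.68 * 0.4761 = 50.7903 kg*m^2

50.7903 kg*m^2


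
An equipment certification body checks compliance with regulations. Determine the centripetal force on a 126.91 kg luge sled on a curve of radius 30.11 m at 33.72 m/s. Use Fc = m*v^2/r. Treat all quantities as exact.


Fc = m * v^2 / r
v^2 = 33.72^2 = 1137.0384
Fc = 126.91 * 1137.0384 / 30.11
Fc = 144301.5433 / 30.11 = 4792.479 N

4792.479 N


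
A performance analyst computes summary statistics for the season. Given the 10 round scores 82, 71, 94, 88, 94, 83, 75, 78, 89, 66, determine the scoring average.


Average = sum / n
Sum = 820
Average = 820 / 10 = 82

82


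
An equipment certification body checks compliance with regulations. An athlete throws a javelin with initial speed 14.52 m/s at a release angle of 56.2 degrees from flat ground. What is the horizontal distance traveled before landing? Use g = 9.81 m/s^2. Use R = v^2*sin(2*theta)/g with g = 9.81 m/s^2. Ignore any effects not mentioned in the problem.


R = v^2 * sin(2*theta) / g
Convert angle to radians: theta = 56.2 deg = 0.9809 rad
sin(2*theta) = sin(1.9618) = 0.9245
R = 14.52^2 * 0.9245 / 9.81
R = 210.8304 * 0.9245 / 9.81 = 19.8698 m

19.8698 m


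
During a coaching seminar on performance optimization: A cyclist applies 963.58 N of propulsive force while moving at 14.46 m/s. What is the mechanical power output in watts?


P = F * v
P = 963.58 * 14.46
P = 13933.3668 W

13933.3668 W


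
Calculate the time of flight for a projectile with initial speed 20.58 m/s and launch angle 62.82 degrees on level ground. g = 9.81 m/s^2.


T = 2*v*sin(theta)/g
sin(theta) = sin(62.82 deg) = 0.8896
T = 2*20.58*0.8896 / 9.81
T = 36.6149 / 9.81 = 3.7324 s

3.7324 s


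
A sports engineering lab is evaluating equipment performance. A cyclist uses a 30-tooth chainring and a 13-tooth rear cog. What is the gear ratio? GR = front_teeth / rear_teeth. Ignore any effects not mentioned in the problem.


GR = front_teeth / rear_teeth
GR = 30 / 13
GR = 2.3077

2.3077


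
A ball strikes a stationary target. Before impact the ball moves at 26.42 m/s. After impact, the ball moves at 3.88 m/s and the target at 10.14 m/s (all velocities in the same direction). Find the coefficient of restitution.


e = (v2_after - v1_after) / (v1_before - v2_before)
Numerator = 10.14 - 3.88 = 6.26
Denominator = 26.42 - 0 = 26.42
e = 6.26 / 26.42 = 0.2369

0.2369


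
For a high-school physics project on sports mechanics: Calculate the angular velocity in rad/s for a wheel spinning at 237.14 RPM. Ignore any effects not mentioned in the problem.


omega = RPM * 2 * pi / 60
omega = 237.14 * 2 * 3.14159 / 60
omega = 1489.9946 / 60 = 24.8332 rad/s

24.8332 rad/s


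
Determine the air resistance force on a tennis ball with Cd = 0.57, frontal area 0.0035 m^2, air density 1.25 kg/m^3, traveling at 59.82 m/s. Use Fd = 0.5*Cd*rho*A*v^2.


Fd = 0.5 * Cd * rho * A * v^2
Fd = 0.5 * 0.57 * 1.25 * 0.0035 * 59.82^2
v^2 = 3578.4324
Fd = 0.5 * 0.57 * 1.25 * 0.0035 * 3578.4324 = 4.4619 N

4.4619 N


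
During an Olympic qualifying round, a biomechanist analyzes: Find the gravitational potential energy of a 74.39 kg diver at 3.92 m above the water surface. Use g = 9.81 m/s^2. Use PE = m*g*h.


PE = m * g * h
PE = 74.39 * 9.81 * 3.92
PE = 729.7659 * 3.92 = 2860.6823 J

2860.6823 J


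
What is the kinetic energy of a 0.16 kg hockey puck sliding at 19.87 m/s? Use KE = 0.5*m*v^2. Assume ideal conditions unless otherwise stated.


KE = 0.5 * m * v^2
KE = 0.5 * 0.16 * 19.87^2
KE = 0.5 * 0.16 * 394.8169 = 31.5854 J

31.5854 J


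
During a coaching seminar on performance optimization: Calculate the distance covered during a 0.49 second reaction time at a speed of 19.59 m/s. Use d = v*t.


d = v * t
d = 19.59 * 0.49
d = 9.5991 m

9.5991 m


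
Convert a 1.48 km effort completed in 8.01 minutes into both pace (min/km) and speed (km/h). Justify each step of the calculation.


Pace = time / distance = 8.01 min / 1.48 km = 5.4122 min/km
Speed = distance / time_in_hours = 1.48 / 0.1335 hr
Speed = 11.0861 km/h

5.4122 min/km, 11.0861 km/h


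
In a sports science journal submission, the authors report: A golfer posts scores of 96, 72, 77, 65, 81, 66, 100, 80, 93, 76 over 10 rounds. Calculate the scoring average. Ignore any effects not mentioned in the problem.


Average = sum / n
Sum = 806
Average = 806 / 10 = 80.6

80.6


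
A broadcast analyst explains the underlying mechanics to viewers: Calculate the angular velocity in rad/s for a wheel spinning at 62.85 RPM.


omega = RPM * 2 * pi / 60
omega = 62.85 * 2 * 3.14159 / 60
omega = 394.8982 / 60 = 6.5816 rad/s

6.5816 rad/s


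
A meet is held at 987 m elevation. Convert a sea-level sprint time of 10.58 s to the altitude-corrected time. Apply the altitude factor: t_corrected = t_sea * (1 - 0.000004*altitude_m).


Correction factor = 1 - 0.000004 * 987 = 0.996052
t_corrected = t_sea * factor = 10.58 * 0.996052
t_corrected = 10.5382 s

10.5382 s


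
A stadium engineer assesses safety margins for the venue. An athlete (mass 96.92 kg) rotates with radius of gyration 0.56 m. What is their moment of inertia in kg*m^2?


I = m * k^2
I = 96.92 * 0.56^2
I = 96.92 * 0.3136 = 30.3941 kg*m^2

30.3941 kg*m^2


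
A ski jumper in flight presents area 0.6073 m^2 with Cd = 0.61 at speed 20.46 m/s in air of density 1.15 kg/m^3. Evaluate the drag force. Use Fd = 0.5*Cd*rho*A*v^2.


Fd = 0.5 * Cd * rho * A * v^2
Fd = 0.5 * 0.61 * 1.15 * 0.6073 * 20.46^2
v^2 = 418.6116
Fd = 0.5 * 0.61 * 1.15 * 0.6073 * 418.6116 = 89.1687 N

89.1687 N


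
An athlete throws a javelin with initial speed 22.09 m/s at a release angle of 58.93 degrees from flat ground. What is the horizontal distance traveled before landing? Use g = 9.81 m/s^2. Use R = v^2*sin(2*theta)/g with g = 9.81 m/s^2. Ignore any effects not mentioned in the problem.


R = v^2 * sin(2*theta) / g
Convert angle to radians: theta = 58.93 deg = 1.0285 rad
sin(2*theta) = sin(2.057) = 0.8841
R = 22.09^2 * 0.8841 / 9.81
R = 487.9681 * 0.8841 / 9.81 = 43.9764 m

43.9764 m


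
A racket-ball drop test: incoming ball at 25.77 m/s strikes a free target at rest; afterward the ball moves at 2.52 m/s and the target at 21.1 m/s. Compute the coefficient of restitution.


e = (v2_after - v1_after) / (v1_before - v2_before)
Numerator = 21.1 - 2.52 = 18.58
Denominator = 25.77 - 0 = 25.77
e = 18.58 / 25.77 = 0.721

0.721


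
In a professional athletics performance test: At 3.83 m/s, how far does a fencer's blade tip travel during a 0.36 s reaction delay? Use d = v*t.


d = v * t
d = 3.83 * 0.36
d = 1.3788 m

1.3788 m


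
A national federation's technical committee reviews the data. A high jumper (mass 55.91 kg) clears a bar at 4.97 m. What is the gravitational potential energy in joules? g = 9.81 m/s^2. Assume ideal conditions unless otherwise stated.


PE = m * g * h
PE = 55.91 * 9.81 * 4.97
PE = 548.4771 * 4.97 = 2725.9312 J

2725.9312 J


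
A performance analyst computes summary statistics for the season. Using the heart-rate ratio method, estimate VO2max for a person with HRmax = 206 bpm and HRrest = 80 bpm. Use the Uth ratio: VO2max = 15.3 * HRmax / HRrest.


VO2max = 15.3 * HRmax / HRrest
VO2max = 15.3 * 206 / 80
VO2max = 3151.8 / 80 = 39.3975 mL/kg/min

39.3975 mL/kg/min


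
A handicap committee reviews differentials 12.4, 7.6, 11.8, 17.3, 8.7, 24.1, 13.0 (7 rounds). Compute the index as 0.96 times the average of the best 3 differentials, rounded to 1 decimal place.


All differentials: 12.4, 7.6, 11.8, 17.3, 8.7, 24.1, 13.0
Sorted: 7.6, 8.7, 11.8, 12.4, 13.0, 17.3, 24.1
Best 3: 7.6, 8.7, 11.8
Average of best = 28.1 / 3 = 9.3667
Raw index = 9.3667 * 0.96 = 8.992
Handicap index = round(8.992, 1) = 9.0

9.0


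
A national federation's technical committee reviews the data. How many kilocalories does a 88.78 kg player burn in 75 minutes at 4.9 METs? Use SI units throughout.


kcal = MET * mass * time_hr
Convert time: 75 min = 1.25 hr
kcal = 4.9 * 88.78 * 1.25
kcal = 543.7775 kcal

543.7775 kcal


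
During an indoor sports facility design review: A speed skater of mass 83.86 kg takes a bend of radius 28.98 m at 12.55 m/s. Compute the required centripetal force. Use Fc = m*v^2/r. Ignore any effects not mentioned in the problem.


Fc = m * v^2 / r
v^2 = 12.55^2 = 157.5025
Fc = 83.86 * 157.5025 / 28.98
Fc = 13208.1597 / 28.98 = 455.7681 N

455.7681 N


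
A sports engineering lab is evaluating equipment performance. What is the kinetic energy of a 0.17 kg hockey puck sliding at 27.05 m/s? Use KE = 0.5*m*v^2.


KE = 0.5 * m * v^2
KE = 0.5 * 0.17 * 27.05^2
KE = 0.5 * 0.17 * 731.7025 = 62.1947 J

62.1947 J


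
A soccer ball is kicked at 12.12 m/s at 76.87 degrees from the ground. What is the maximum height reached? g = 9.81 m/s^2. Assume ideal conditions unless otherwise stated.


H = (v*sin(theta))^2 / (2*g)
vy = v*sin(theta) = 12.12 * sin(76.87 deg) = 11.8031 m/s
H = vy^2 / (2*g) = 139.3143 / (2*9.81)
H = 139.3143 / 19.62 = 7.1006 m

7.1006 m


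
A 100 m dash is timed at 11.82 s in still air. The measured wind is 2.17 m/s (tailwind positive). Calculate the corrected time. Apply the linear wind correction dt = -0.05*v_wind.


dt = -0.05 * v_wind = -0.05 * 2.17 = -0.1085 s
t_corrected = t_still + dt = 11.82 + (-0.1085)
t_corrected = 11.7115 s

11.7115 s


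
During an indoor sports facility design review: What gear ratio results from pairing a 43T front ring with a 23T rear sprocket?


GR = front_teeth / rear_teeth
GR = 43 / 23
GR = 1.8696

1.8696


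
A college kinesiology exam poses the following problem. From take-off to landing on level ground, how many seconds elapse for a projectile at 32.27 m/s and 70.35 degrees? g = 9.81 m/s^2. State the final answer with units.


T = 2*v*sin(theta)/g
sin(theta) = sin(70.35 deg) = 0.9418
T = 2*32.27*0.9418 / 9.81
T = 60.7815 / 9.81 = 6.1959 s

6.1959 s


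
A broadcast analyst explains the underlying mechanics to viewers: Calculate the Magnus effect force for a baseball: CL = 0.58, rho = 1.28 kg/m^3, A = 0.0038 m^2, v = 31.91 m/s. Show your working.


FM = 0.5 * CL * rho * A * v^2
FM = 0.5 * 0.58 * 1.28 * 0.0038 * 31.91^2
v^2 = 1018.2481
FM = 0.5 * 0.58 * 1.28 * 0.0038 * 1018.2481 = 1.4363 N

1.4363 N


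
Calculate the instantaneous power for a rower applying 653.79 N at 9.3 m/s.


P = F * v
P = 653.79 * 9.3
P = 6080.247 W

6080.247 W


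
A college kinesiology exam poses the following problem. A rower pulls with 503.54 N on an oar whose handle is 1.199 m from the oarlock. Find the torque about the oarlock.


tau = F * d
tau = 503.54 * 1.199
tau = 603.7445 N*m

603.7445 N*m


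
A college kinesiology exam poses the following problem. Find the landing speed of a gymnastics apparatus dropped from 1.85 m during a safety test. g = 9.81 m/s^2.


v = sqrt(2 * g * h)
v = sqrt(2 * 9.81 * 1.85)
v = sqrt(36.297) = 6.0247 m/s

6.0247 m/s


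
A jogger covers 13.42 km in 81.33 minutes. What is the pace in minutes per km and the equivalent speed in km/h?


Pace = time / distance = 81.33 min / 13.42 km = 6.0604 min/km
Speed = distance / time_in_hours = 13.42 / 1.3555 hr
Speed = 9.9004 km/h

6.0604 min/km, 9.9004 km/h


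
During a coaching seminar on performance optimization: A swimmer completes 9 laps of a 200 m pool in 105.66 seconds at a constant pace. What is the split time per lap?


Split time = total_time / n_laps = 105.66 / 9
Split time = 11.74 s per lap

11.74 s


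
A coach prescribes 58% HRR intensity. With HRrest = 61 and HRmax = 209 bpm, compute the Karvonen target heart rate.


Target = HRrest + pct*(HRmax - HRrest)
Heart rate reserve = HRmax - HRrest = 209 - 61 = 148 bpm
Fraction = 58% = 0.58
Target = 61 + 0.58 * 148
Target = 61 + 85.84 = 146.84 bpm

146.84 bpm


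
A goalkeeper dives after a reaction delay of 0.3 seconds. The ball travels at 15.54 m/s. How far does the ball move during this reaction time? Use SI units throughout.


d = v * t
d = 15.54 * 0.3
d = 4.662 m

4.662 m


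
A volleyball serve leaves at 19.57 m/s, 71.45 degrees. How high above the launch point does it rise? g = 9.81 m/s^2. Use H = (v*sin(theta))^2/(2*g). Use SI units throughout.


H = (v*sin(theta))^2 / (2*g)
vy = v*sin(theta) = 19.57 * sin(71.45 deg) = 18.5533 m/s
H = vy^2 / (2*g) = 344.2238 / (2*9.81)
H = 344.2238 / 19.62 = 17.5445 m

17.5445 m


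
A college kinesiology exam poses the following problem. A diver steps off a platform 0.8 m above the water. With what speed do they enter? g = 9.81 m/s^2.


v = sqrt(2 * g * h)
v = sqrt(2 * 9.81 * 0.8)
v = sqrt(15.696) = 3.9618 m/s

3.9618 m/s


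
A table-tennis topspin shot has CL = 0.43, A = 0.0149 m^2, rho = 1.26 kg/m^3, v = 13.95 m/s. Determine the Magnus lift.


FM = 0.5 * CL * rho * A * v^2
FM = 0.5 * 0.43 * 1.26 * 0.0149 * 13.95^2
v^2 = 194.6025
FM = 0.5 * 0.43 * 1.26 * 0.0149 * 194.6025 = 0.7855 N

0.7855 N


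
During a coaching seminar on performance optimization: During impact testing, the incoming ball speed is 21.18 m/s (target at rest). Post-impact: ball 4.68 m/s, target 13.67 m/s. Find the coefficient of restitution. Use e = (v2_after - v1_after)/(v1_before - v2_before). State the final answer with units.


e = (v2_after - v1_after) / (v1_before - v2_before)
Numerator = 13.67 - 4.68 = 8.99
Denominator = 21.18 - 0 = 21.18
e = 8.99 / 21.18 = 0.4245

0.4245


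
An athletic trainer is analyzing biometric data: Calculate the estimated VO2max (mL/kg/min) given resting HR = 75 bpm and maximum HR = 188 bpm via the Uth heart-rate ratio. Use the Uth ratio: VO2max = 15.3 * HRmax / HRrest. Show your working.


VO2max = 15.3 * HRmax / HRrest
VO2max = 15.3 * 188 / 75
VO2max = 2876.4 / 75 = 38.352 mL/kg/min

38.352 mL/kg/min


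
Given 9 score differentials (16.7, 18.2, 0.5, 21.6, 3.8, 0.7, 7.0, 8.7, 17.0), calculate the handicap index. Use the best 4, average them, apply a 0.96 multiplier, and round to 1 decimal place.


All differentials: 16.7, 18.2, 0.5, 21.6, 3.8, 0.7, 7.0, 8.7, 17.0
Sorted: 0.5, 0.7, 3.8, 7.0, 8.7, 16.7, 17.0, 18.2, 21.6
Best 4: 0.5, 0.7, 3.8, 7.0
Average of best = 12 / 4 = 3
Raw index = 3 * 0.96 = 2.88
Handicap index = round(2.88, 1) = 2.9

2.9


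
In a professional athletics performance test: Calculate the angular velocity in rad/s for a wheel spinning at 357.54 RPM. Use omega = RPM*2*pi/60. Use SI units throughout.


omega = RPM * 2 * pi / 60
omega = 357.54 * 2 * 3.14159 / 60
omega = 2246.4901 / 60 = 37.4415 rad/s

37.4415 rad/s


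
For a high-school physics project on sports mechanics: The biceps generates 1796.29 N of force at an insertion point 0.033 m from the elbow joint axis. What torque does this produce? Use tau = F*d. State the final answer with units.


tau = F * d
tau = 1796.29 * 0.033
tau = 59.2776 N*m

59.2776 N*m


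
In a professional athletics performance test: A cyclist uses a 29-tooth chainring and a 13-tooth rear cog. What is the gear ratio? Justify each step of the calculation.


GR = front_teeth / rear_teeth
GR = 29 / 13
GR = 2.2308

2.2308


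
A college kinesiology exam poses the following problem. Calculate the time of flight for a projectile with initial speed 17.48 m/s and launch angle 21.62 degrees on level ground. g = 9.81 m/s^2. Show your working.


T = 2*v*sin(theta)/g
sin(theta) = sin(21.62 deg) = 0.3684
T = 2*17.48*0.3684 / 9.81
T = 12.881 / 9.81 = 1.313 s

1.313 s


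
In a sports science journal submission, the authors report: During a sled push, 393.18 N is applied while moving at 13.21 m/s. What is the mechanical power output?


P = F * v
P = 393.18 * 13.21
P = 5193.9078 W

5193.9078 W


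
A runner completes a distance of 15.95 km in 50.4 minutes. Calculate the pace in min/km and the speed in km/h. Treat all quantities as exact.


Pace = time / distance = 50.4 min / 15.95 km = 3.1599 min/km
Speed = distance / time_in_hours = 15.95 / 0.84 hr
Speed = 18.9881 km/h

3.1599 min/km, 18.9881 km/h


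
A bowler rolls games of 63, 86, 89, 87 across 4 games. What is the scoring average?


Average = sum / n
Sum = 325
Average = 325 / 4 = 81.25

81.25


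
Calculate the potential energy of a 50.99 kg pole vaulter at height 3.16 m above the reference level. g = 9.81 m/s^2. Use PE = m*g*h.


PE = m * g * h
PE = 50.99 * 9.81 * 3.16
PE = 500.2119 * 3.16 = 1580.6696 J

1580.6696 J


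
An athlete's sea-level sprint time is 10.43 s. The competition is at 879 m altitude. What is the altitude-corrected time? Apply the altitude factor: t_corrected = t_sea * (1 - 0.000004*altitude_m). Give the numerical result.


Correction factor = 1 - 0.000004 * 879 = 0.996484
t_corrected = t_sea * factor = 10.43 * 0.996484
t_corrected = 10.3933 s

10.3933 s


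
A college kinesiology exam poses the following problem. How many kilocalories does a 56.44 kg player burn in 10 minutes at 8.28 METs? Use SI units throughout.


kcal = MET * mass * time_hr
Convert time: 10 min = 0.1667 hr
kcal = 8.28 * 56.44 * 0.1667
kcal = 77.8872 kcal

77.8872 kcal


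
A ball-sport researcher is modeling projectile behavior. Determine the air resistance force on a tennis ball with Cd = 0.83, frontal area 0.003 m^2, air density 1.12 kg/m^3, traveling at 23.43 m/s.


Fd = 0.5 * Cd * rho * A * v^2
Fd = 0.5 * 0.83 * 1.12 * 0.003 * 23.43^2
v^2 = 548.9649
Fd = 0.5 * 0.83 * 1.12 * 0.003 * 548.9649 = 0.7655 N

0.7655 N


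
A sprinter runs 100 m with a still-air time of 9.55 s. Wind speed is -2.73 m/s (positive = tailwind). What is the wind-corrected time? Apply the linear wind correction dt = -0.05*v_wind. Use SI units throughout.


dt = -0.05 * v_wind = -0.05 * -2.73 = 0.1365 s
t_corrected = t_still + dt = 9.55 + (0.1365)
t_corrected = 9.6865 s

9.6865 s


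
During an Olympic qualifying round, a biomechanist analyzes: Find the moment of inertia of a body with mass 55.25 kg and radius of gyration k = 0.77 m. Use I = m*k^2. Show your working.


I = m * k^2
I = 55.25 * 0.77^2
I = 55.25 * 0.5929 = 32.7577 kg*m^2

32.7577 kg*m^2


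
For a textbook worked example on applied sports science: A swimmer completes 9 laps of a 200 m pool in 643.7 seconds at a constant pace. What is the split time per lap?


Split time = total_time / n_laps = 643.7 / 9
Split time = 71.5222 s per lap

71.5222 s


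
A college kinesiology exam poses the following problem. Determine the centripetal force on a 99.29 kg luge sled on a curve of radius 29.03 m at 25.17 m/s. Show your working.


Fc = m * v^2 / r
v^2 = 25.17^2 = 633.5289
Fc = 99.29 * 633.5289 / 29.03
Fc = 62903.0845 / 29.03 = 2166.8303 N

2166.8303 N


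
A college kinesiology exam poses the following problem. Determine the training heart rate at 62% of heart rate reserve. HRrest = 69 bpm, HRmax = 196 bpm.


Target = HRrest + pct*(HRmax - HRrest)
Heart rate reserve = HRmax - HRrest = 196 - 69 = 127 bpm
Fraction = 62% = 0.62
Target = 69 + 0.62 * 127
Target = 69 + 78.74 = 147.74 bpm

147.74 bpm


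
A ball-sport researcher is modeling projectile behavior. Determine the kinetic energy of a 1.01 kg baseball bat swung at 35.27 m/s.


KE = 0.5 * m * v^2
KE = 0.5 * 1.01 * 35.27^2
KE = 0.5 * 1.01 * 1243.9729 = 628.2063 J

628.2063 J


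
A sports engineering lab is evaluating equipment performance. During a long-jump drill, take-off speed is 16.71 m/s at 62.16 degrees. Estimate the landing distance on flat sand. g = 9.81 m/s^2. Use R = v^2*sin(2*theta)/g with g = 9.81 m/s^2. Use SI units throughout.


R = v^2 * sin(2*theta) / g
Convert angle to radians: theta = 62.16 deg = 1.0849 rad
sin(2*theta) = sin(2.1698) = 0.8259
R = 16.71^2 * 0.8259 / 9.81
R = 279.2241 * 0.8259 / 9.81 = 23.5078 m

23.5078 m


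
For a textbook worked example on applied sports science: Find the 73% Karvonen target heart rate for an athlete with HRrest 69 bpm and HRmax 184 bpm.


Target = HRrest + pct*(HRmax - HRrest)
Heart rate reserve = HRmax - HRrest = 184 - 69 = 115 bpm
Fraction = 73% = 0.73
Target = 69 + 0.73 * 115
Target = 69 + 83.95 = 152.95 bpm

152.95 bpm


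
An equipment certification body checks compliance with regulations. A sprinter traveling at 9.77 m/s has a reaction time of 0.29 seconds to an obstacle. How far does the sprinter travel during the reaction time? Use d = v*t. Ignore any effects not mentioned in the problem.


d = v * t
d = 9.77 * 0.29
d = 2.8333 m

2.8333 m


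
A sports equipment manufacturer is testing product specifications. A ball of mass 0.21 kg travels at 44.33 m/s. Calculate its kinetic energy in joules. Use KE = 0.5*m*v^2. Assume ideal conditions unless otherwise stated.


KE = 0.5 * m * v^2
KE = 0.5 * 0.21 * 44.33^2
KE = 0.5 * 0.21 * 1965.1489 = 206.3406 J

206.3406 J


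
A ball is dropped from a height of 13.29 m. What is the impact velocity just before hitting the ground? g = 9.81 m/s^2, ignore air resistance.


v = sqrt(2 * g * h)
v = sqrt(2 * 9.81 * 13.29)
v = sqrt(260.7498) = 16.1477 m/s

16.1477 m/s


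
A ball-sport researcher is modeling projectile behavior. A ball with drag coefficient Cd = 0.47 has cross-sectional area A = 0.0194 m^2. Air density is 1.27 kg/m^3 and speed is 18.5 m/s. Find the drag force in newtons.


Fd = 0.5 * Cd * rho * A * v^2
Fd = 0.5 * 0.47 * 1.27 * 0.0194 * 18.5^2
v^2 = 342.25
Fd = 0.5 * 0.47 * 1.27 * 0.0194 * 342.25 = 1.9816 N

1.9816 N


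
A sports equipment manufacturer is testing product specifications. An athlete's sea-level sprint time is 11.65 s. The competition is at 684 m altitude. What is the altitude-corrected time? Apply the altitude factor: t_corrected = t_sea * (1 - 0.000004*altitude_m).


Correction factor = 1 - 0.000004 * 684 = 0.997264
t_corrected = t_sea * factor = 11.65 * 0.997264
t_corrected = 11.6181 s

11.6181 s


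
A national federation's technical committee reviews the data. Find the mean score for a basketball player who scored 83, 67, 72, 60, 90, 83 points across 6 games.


Average = sum / n
Sum = 455
Average = 455 / 6 = 75.8333

75.8333


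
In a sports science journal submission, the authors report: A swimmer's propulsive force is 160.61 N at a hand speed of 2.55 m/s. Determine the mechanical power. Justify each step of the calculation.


P = F * v
P = 160.61 * 2.55
P = 409.5555 W

409.5555 W


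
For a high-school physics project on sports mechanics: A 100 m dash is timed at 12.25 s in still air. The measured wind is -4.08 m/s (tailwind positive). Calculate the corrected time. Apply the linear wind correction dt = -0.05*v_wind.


dt = -0.05 * v_wind = -0.05 * -4.08 = 0.204 s
t_corrected = t_still + dt = 12.25 + (0.204)
t_corrected = 12.454 s

12.454 s
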